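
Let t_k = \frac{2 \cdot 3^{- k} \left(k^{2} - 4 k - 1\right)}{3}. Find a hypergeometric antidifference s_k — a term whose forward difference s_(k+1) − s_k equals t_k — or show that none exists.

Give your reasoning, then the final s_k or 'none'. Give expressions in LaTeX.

The ratio is (k**2 - 2*k - 4)/(3*(k**2 - 4*k - 1)).
So A=1/3 and B=1, with C=k**2 - 4*k - 1.
f must satisfy (1/3)·f(k+1) − (1)·f(k) = k**2 - 4*k - 1.
Bound: deg f ≤ 2.
A polynomial solution: f(k) = -3*(k**2 - 3*k - 2)/2.
R(k) = B(k−1)·f(k)/C(k) = -3*(k**2 - 3*k - 2)/(2*(k**2 - 4*k - 1)); s_k = R·t_k = (-k**2 + 3*k + 2)/3**k.
Check: Δs_k = 2*(k**2 - 4*k - 1)/(3*3**k). ✓

s_k = 3^{- k} \left(- k^{2} + 3 k + 2\right)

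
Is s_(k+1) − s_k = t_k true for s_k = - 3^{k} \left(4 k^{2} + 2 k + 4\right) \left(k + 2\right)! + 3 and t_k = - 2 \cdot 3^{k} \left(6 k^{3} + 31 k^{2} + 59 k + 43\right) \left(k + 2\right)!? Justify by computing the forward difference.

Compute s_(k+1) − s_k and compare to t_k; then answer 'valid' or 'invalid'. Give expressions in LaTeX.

s_(k+1) = -3**(k + 1)*(2*k + 4*(k + 1)**2 + 6)*factorial(k + 3) + 3
s_(k+1) − s_k = -2*3**k*(6*k**3 + 31*k**2 + 59*k + 43)*factorial(k + 2)
(s_(k+1) − s_k) − t_k = 0

valid; difference matches t_k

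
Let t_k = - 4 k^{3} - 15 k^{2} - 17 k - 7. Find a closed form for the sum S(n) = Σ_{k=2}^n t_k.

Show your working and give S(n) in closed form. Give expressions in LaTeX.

S(n) = - n^{4} - 7 n^{3} - 17 n^{2} - 18 n + 43

Compute t_(k+1)/t_k: get (4*k**3 + 27*k**2 + 59*k + 43)/(4*k**3 + 15*k**2 + 17*k + 7).
A = 1, B = 1, C = k**3 + 15*k**2/4 + 17*k/4 + 7/4.
Key eq: (1)·f(k+1) = (1)·f(k) + (k**3 + 15*k**2/4 + 17*k/4 + 7/4).
d = 4 from the (0,0,3) case.
Match coefficients ⇒ f(k) = k*(k**3 + 3*k**2 + 2*k + 1)/4.
Certificate R = B(k−1)f/C = k*(k**3 + 3*k**2 + 2*k + 1)/(4*k**3 + 15*k**2 + 17*k + 7) gives s_k = k*(-k**3 - 3*k**2 - 2*k - 1).
Δs = -4*k**3 - 15*k**2 - 17*k - 7, as required.
Σ_(k=2)^n t_k = s_(n+1) − s_(2) = (-n**4 - 7*n**3 - 17*n**2 - 18*n - 7) − (-50), i.e. -n**4 - 7*n**3 - 17*n**2 - 18*n + 43.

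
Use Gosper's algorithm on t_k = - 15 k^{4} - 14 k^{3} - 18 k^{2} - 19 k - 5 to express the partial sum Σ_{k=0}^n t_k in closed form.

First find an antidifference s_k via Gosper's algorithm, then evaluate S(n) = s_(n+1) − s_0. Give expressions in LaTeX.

S(n) = - 3 n^{5} - 11 n^{4} - 18 n^{3} - 22 n^{2} - 17 n - 5

Compute t_(k+1)/t_k: get (15*k**4 + 74*k**3 + 150*k**2 + 157*k + 71)/(15*k**4 + 14*k**3 + 18*k**2 + 19*k + 5).
Factor: A=1; B=1; C=k**4 + 14*k**3/15 + 6*k**2/5 + 19*k/15 + 1/3.
Key eq: (1)·f(k+1) = (1)·f(k) + (k**4 + 14*k**3/15 + 6*k**2/5 + 19*k/15 + 1/3).
d = 5 from the (0,0,4) case.
A polynomial solution: f(k) = k*(3*k**4 - 4*k**3 + 4*k**2 + 4*k - 2)/15.
So s_k = (B(k−1)f/C)·t_k = (k*(3*k**4 - 4*k**3 + 4*k**2 + 4*k - 2)/(15*k**4 + 14*k**3 + 18*k**2 + 19*k + 5))·t_k = k*(-3*k**4 + 4*k**3 - 4*k**2 - 4*k + 2).
Δs = -15*k**4 - 14*k**3 - 18*k**2 - 19*k - 5, as required.
Telescope: S(n) = s_(n+1) − s_(0) = -3*n**5 - 11*n**4 - 18*n**3 - 22*n**2 - 17*n - 5 − (0) = -3*n**5 - 11*n**4 - 18*n**3 - 22*n**2 - 17*n - 5.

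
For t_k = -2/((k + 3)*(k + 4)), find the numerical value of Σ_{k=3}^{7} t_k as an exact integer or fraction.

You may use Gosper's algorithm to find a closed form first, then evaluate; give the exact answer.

Ratio r(k) = (k + 3)/(k + 5).
Gosper form: A/B · C(k+1)/C(k) with A=k + 3, B=k + 5, C=1.
Set up (k + 3)·f(k+1) − (k + 4)·f(k) − (1) = 0.
Degrees (1,1,0) ⇒ d ≤ 1.
Solve for f: f(k) = k/3 (degree 1 ≤ 1).
R(k) = B(k−1)·f(k)/C(k) = k*(k + 4)/3; s_k = R·t_k = -2*k/(3*k + 9).
Verify: -2/(k**2 + 7*k + 12) matches t_k.
Sum = s_(8) − s_(3); s_(8) = -16/33, s_(3) = -1/3 ⇒ -5/33.

Σ = -5/33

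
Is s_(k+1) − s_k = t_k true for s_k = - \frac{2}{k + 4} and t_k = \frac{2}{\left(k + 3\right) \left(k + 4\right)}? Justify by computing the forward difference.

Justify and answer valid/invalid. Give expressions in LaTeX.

Invalid: residual - \frac{4}{k^{3} + 12 k^{2} + 47 k + 60} ≠ 0.

s_(k+1) = -2/(k + 5)
s_(k+1) − s_k = 2/((k + 4)*(k + 5))
(s_(k+1) − s_k) − t_k = -4/(k**3 + 12*k**2 + 47*k + 60)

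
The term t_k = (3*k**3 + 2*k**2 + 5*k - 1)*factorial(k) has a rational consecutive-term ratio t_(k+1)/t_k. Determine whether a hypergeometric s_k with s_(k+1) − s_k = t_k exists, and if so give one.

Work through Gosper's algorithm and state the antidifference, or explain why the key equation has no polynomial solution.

Step 1: r(k) = (3*k**4 + 14*k**3 + 29*k**2 + 27*k + 9)/(3*k**3 + 2*k**2 + 5*k - 1).
So A=k + 1 and B=1, with C=k**3 + 2*k**2/3 + 5*k/3 - 1/3.
Need (k + 1)·f(k+1) − (1)·f(k) = k**3 + 2*k**2/3 + 5*k/3 - 1/3.
Degrees (1,0,3) ⇒ d ≤ 2.
Coefficient equations give f(k) = k*(3*k - 4)/3.
So s_k = (B(k−1)f/C)·t_k = (k*(3*k - 4)/(3*k**3 + 2*k**2 + 5*k - 1))·t_k = k*(3*k - 4)*factorial(k).
Verify: (3*k**3 + 2*k**2 + 5*k - 1)*factorial(k) matches t_k.

s_k = k*(3*k - 4)*factorial(k)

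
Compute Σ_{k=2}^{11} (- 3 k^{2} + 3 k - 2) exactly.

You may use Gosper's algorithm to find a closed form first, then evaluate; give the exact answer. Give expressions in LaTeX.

t_(k+1)/t_k = (3*k**2 + 3*k + 2)/(3*k**2 - 3*k + 2).
A = 1, B = 1, C = k**2 - k + 2/3.
Need (1)·f(k+1) − (1)·f(k) = k**2 - k + 2/3.
From deg A=0, deg B=0, deg C=2: d=3.
Match coefficients ⇒ f(k) = k*(k**2 - 3*k + 4)/3.
Certificate R = B(k−1)f/C = k*(k**2 - 3*k + 4)/(3*k**2 - 3*k + 2) gives s_k = k*(-k**2 + 3*k - 4).
Verify: -3*k**2 + 3*k - 2 matches t_k.
Sum = s_(12) − s_(2); s_(12) = -1344, s_(2) = -4 ⇒ -1340.

Σ = -1340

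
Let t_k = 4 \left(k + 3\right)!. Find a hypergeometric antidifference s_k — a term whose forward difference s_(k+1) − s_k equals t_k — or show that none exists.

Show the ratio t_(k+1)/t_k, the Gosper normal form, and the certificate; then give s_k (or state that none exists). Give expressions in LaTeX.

r(k) = k + 4 after simplifying.
Normal form (A,B,C) = (k + 4, 1, 1).
Set up (k + 4)·f(k+1) − (1)·f(k) − (1) = 0.
Bound: deg f ≤ -1.
d = -1 < 0 ⇒ no nonzero polynomial f; not summable.

none (Gosper's algorithm certifies no s_k)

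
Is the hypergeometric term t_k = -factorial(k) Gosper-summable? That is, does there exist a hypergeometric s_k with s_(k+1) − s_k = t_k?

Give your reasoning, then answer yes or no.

t_(k+1)/t_k = k + 1.
A = k + 1, B = 1, C = 1.
Key eq: (k + 1)·f(k+1) = (1)·f(k) + (1).
deg f ≤ -1 (via 1,0,0).
deg f ≤ -1 is impossible — no certificate.

No — t_k has no hypergeometric antidifference.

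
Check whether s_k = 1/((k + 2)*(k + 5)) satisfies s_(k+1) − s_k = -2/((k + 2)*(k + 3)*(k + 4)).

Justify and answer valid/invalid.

Invalid: residual 2*(3*k + 14)/(k**5 + 20*k**4 + 155*k**3 + 580*k**2 + 1044*k + 720) ≠ 0.

s_(k+1) = 1/((k + 3)*(k + 6))
s_(k+1) − s_k = 2*(-k - 4)/(k**4 + 16*k**3 + 91*k**2 + 216*k + 180)
(s_(k+1) − s_k) − t_k = 2*(3*k + 14)/(k**5 + 20*k**4 + 155*k**3 + 580*k**2 + 1044*k + 720)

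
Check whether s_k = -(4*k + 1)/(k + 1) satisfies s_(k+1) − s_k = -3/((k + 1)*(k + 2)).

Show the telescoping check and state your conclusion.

valid (s_(k+1) − s_k reduces to t_k)

s_(k+1) = (-4*k - 5)/(k + 2)
s_(k+1) − s_k = -3/(k**2 + 3*k + 2)
(s_(k+1) − s_k) − t_k = 0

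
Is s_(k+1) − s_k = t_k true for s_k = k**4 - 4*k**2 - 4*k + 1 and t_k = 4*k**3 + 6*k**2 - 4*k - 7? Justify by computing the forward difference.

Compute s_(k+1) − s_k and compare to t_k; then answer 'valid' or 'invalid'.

valid; difference matches t_k

s_(k+1) = -4*k + (k + 1)**4 - 4*(k + 1)**2 - 3
s_(k+1) − s_k = 4*k**3 + 6*k**2 - 4*k - 7
(s_(k+1) − s_k) − t_k = 0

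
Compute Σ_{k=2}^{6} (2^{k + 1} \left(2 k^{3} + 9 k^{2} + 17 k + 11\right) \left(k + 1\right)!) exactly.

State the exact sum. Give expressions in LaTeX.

t_(k+1)/t_k = 2*(2*k**4 + 19*k**3 + 71*k**2 + 121*k + 78)/(2*k**3 + 9*k**2 + 17*k + 11).
A = 2*k + 4, B = 1, C = k**3 + 9*k**2/2 + 17*k/2 + 11/2.
f must satisfy (2*k + 4)·f(k+1) − (1)·f(k) = k**3 + 9*k**2/2 + 17*k/2 + 11/2.
From deg A=1, deg B=0, deg C=3: d=2.
A polynomial solution: f(k) = (k**2 + k + 1)/2.
Certificate R = B(k−1)f/C = (k**2 + k + 1)/(2*k**3 + 9*k**2 + 17*k + 11) gives s_k = 2**(k + 1)*(k**2 + k + 1)*factorial(k + 1).
s_(k+1) − s_k = 2**(k + 1)*(2*k**3 + 9*k**2 + 17*k + 11)*factorial(k + 1) = t_k.
Σ_(k=2)^(6) t_k = s_(7) − s_(2) = 588349440 − (336) = 588349104.

Σ = 588349104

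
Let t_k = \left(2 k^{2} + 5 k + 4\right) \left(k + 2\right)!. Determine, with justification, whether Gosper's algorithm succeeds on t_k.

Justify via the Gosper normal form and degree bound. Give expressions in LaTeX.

Yes. s_k = \left(2 k - 1\right) \left(k + 2\right)!.

The ratio is (k + 3)*(5*k + 2*(k + 1)**2 + 9)/(2*k**2 + 5*k + 4).
Factor: A=k + 3; B=1; C=k**2 + 5*k/2 + 2.
Set up (k + 3)·f(k+1) − (1)·f(k) − (k**2 + 5*k/2 + 2) = 0.
Degrees (1,0,2) ⇒ d ≤ 1.
Match coefficients ⇒ f(k) = (2*k - 1)/2.
So s_k = (B(k−1)f/C)·t_k = ((2*k - 1)/(2*k**2 + 5*k + 4))·t_k = (2*k - 1)*factorial(k + 2).
Check: Δs_k = (2*k**2 + 5*k + 4)*factorial(k + 2). ✓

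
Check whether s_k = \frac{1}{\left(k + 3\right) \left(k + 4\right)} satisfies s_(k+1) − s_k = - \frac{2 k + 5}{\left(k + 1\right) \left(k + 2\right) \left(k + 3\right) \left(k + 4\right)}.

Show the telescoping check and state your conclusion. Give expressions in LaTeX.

Invalid: residual \frac{3 \left(3 k + 7\right)}{k^{5} + 15 k^{4} + 85 k^{3} + 225 k^{2} + 274 k + 120} ≠ 0.

s_(k+1) = 1/((k + 4)*(k + 5))
s_(k+1) − s_k = -2/(k**3 + 12*k**2 + 47*k + 60)
(s_(k+1) − s_k) − t_k = 3*(3*k + 7)/(k**5 + 15*k**4 + 85*k**3 + 225*k**2 + 274*k + 120)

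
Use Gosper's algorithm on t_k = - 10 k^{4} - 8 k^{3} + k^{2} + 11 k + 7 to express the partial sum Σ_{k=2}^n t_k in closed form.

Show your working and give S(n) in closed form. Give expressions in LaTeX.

r(k) = (10*k**4 + 48*k**3 + 83*k**2 + 51*k - 1)/(10*k**4 + 8*k**3 - k**2 - 11*k - 7) after simplifying.
Gosper form: A/B · C(k+1)/C(k) with A=1, B=1, C=k**4 + 4*k**3/5 - k**2/10 - 11*k/10 - 7/10.
Need (1)·f(k+1) − (1)·f(k) = k**4 + 4*k**3/5 - k**2/10 - 11*k/10 - 7/10.
Degrees (0,0,4) ⇒ d ≤ 5.
Match coefficients ⇒ f(k) = k*(2*k**4 - 3*k**3 - k**2 - 3*k - 2)/10.
R(k) = B(k−1)·f(k)/C(k) = k*(2*k**4 - 3*k**3 - k**2 - 3*k - 2)/(10*k**4 + 8*k**3 - k**2 - 11*k - 7); s_k = R·t_k = k*(-2*k**4 + 3*k**3 + k**2 + 3*k + 2).
Check: Δs_k = -10*k**4 - 8*k**3 + k**2 + 11*k + 7. ✓
Evaluate: s_(n+1) = -2*n**5 - 7*n**4 - 7*n**3 + 4*n**2 + 13*n + 7; subtract s_(2) = 8 ⇒ S(n) = -2*n**5 - 7*n**4 - 7*n**3 + 4*n**2 + 13*n - 1.

S(n) = - 2 n^{5} - 7 n^{4} - 7 n^{3} + 4 n^{2} + 13 n - 1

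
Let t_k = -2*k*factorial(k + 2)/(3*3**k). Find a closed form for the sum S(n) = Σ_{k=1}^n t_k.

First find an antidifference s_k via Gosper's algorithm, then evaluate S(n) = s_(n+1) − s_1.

Compute t_(k+1)/t_k: get (k + 1)*(k + 3)/(3*k).
Factor: A=k/3 + 1; B=1; C=k.
Need (k/3 + 1)·f(k+1) − (1)·f(k) = k.
Degrees (1,0,1) ⇒ d ≤ 0.
Coefficient equations give f(k) = 3.
Then R = B(k−1)f/C = 3/k, so s_k = R(k)·t_k = -2*factorial(k + 2)/3**k.
Verify: -2*k*factorial(k + 2)/(3*3**k) matches t_k.
Evaluate: s_(n+1) = -2*3**(-n - 1)*factorial(n + 3); subtract s_(1) = -4 ⇒ S(n) = 4 - 2*factorial(n + 3)/(3*3**n).

S(n) = 4 - 2*factorial(n + 3)/(3*3**n)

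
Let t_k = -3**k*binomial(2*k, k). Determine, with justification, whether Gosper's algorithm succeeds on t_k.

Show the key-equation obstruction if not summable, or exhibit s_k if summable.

Compute t_(k+1)/t_k: get 6*(2*k + 1)/(k + 1).
A = 12*k + 6, B = k + 1, C = 1.
Set up (12*k + 6)·f(k+1) − (k)·f(k) − (1) = 0.
deg f ≤ -1 (via 1,1,0).
deg f ≤ -1 is impossible — no certificate.

No. Not Gosper-summable.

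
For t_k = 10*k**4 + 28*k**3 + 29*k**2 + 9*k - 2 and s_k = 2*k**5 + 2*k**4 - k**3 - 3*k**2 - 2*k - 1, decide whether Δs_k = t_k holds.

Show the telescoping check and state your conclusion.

Valid — Δs_k = t_k.

s_(k+1) = 2*k**5 + 12*k**4 + 27*k**3 + 26*k**2 + 7*k - 3
s_(k+1) − s_k = 10*k**4 + 28*k**3 + 29*k**2 + 9*k - 2
(s_(k+1) − s_k) − t_k = 0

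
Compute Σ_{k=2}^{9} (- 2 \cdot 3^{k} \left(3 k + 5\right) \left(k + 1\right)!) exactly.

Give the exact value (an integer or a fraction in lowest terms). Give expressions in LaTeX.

Ratio r(k) = 3*(k + 2)*(3*k + 8)/(3*k + 5).
A = 3*k + 6, B = 1, C = k + 5/3.
f must satisfy (3*k + 6)·f(k+1) − (1)·f(k) = k + 5/3.
Bound: deg f ≤ 0.
A polynomial solution: f(k) = 1/3.
So s_k = (B(k−1)f/C)·t_k = (1/(3*k + 5))·t_k = -2*3**k*factorial(k + 1).
Δs = -2*3**k*(3*k + 5)*factorial(k + 1), as required.
Σ_(k=2)^(9) t_k = s_(10) − s_(2) = -4714094246400 − (-108) = -4714094246292.

Σ = -4714094246292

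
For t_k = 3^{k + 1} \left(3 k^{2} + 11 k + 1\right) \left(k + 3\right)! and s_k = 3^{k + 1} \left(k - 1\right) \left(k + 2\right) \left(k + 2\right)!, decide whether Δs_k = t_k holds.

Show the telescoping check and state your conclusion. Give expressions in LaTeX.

Invalid: residual - 3^{k + 1} \left(3 k^{2} + 8 k + 1\right) \left(k + 2\right)! ≠ 0.

s_(k+1) = 3**(k + 2)*k*(k + 3)*factorial(k + 3)
s_(k+1) − s_k = 3**(k + 1)*(3*k**3 + 17*k**2 + 26*k + 2)*factorial(k + 2)
(s_(k+1) − s_k) − t_k = -3**(k + 1)*(3*k**2 + 8*k + 1)*factorial(k + 2)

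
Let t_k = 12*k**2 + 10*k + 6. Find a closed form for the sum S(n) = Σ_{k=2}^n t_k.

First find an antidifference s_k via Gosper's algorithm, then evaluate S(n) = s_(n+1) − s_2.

t_(k+1)/t_k = (6*k**2 + 17*k + 14)/(6*k**2 + 5*k + 3).
A = 1, B = 1, C = k**2 + 5*k/6 + 1/2.
Set up (1)·f(k+1) − (1)·f(k) − (k**2 + 5*k/6 + 1/2) = 0.
From deg A=0, deg B=0, deg C=2: d=3.
Solving with deg f ≤ 3: f(k) = k*(4*k**2 - k + 3)/12.
Certificate R = B(k−1)f/C = k*(4*k**2 - k + 3)/(2*(6*k**2 + 5*k + 3)) gives s_k = k*(4*k**2 - k + 3).
Verify: 12*k**2 + 10*k + 6 matches t_k.
Telescope: S(n) = s_(n+1) − s_(2) = 4*n**3 + 11*n**2 + 13*n + 6 − (34) = 4*n**3 + 11*n**2 + 13*n - 28.

S(n) = 4*n**3 + 11*n**2 + 13*n - 28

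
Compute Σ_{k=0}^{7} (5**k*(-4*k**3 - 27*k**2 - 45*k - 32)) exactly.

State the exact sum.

Compute t_(k+1)/t_k: get 5*(4*k**3 + 39*k**2 + 111*k + 108)/(4*k**3 + 27*k**2 + 45*k + 32).
Factor: A=5; B=1; C=k**3 + 27*k**2/4 + 45*k/4 + 8.
Solve (5)·f(k+1) − (1)·f(k) = k**3 + 27*k**2/4 + 45*k/4 + 8.
deg f ≤ 3 (via 0,0,3).
A polynomial solution: f(k) = (k**3 + 3*k**2 + 3)/4.
R(k) = B(k−1)·f(k)/C(k) = (k**3 + 3*k**2 + 3)/(4*k**3 + 27*k**2 + 45*k + 32); s_k = R·t_k = 5**k*(-k**3 - 3*k**2 - 3).
Δs = 5**k*(-4*k**3 - 27*k**2 - 45*k - 32), as required.
Sum = s_(8) − s_(0); s_(8) = -276171875, s_(0) = -3 ⇒ -276171872.

Σ = -276171872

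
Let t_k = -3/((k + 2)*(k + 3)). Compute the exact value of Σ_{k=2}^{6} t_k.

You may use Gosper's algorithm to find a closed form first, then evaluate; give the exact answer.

Σ = -5/12

Ratio r(k) = (k + 2)/(k + 4).
Take A(k)=k + 2, B(k)=k + 4, C(k)=1.
Solve (k + 2)·f(k+1) − (k + 3)·f(k) = 1.
Bound: deg f ≤ 1.
Solving with deg f ≤ 1: f(k) = k/2.
Then R = B(k−1)f/C = k*(k + 3)/2, so s_k = R(k)·t_k = -3*k/(2*k + 4).
Check: Δs_k = -3/(k**2 + 5*k + 6). ✓
Σ_(k=2)^(6) t_k = s_(7) − s_(2) = -7/6 − (-3/4) = -5/12.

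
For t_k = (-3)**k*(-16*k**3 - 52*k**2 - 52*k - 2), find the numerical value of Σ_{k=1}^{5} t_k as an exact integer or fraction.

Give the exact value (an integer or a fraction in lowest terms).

Compute t_(k+1)/t_k: get 3*(-8*k**3 - 50*k**2 - 102*k - 61)/(8*k**3 + 26*k**2 + 26*k + 1).
Normal form (A,B,C) = (-3, 1, k**3 + 13*k**2/4 + 13*k/4 + 1/8).
Solve (-3)·f(k+1) − (1)·f(k) = k**3 + 13*k**2/4 + 13*k/4 + 1/8.
Bound: deg f ≤ 3.
Coefficient equations give f(k) = -(2*k**3 + 2*k**2 - k - 2)/8.
So s_k = (B(k−1)f/C)·t_k = (-(2*k**3 + 2*k**2 - k - 2)/(8*k**3 + 26*k**2 + 26*k + 1))·t_k = 2*(-3)**k*(2*k**3 + 2*k**2 - k - 2).
s_(k+1) − s_k = (-3)**k*(-16*k**3 - 52*k**2 - 52*k - 2) = t_k.
Sum = s_(6) − s_(1); s_(6) = 723168, s_(1) = -6 ⇒ 723174.

Σ = 723174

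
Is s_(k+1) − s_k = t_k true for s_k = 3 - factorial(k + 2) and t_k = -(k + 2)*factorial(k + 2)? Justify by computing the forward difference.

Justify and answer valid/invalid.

Valid: the claim telescopes to t_k.

s_(k+1) = 3 - factorial(k + 3)
s_(k+1) − s_k = -(k + 2)*factorial(k + 2)
(s_(k+1) − s_k) − t_k = 0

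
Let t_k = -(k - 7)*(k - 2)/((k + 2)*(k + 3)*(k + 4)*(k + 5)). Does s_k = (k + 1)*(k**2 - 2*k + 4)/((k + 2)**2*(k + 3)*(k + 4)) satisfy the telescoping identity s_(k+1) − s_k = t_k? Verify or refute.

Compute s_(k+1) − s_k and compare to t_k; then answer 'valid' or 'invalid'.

s_(k+1) = (k + 2)*(-2*k + (k + 1)**2 + 2)/((k + 3)**2*(k + 4)*(k + 5))
s_(k+1) − s_k = (-k**4 + 6*k**3 + 21*k**2 - 26*k - 36)/(k**6 + 19*k**5 + 147*k**4 + 593*k**3 + 1316*k**2 + 1524*k + 720)
(s_(k+1) − s_k) − t_k = 2*(k**3 - 2*k**2 - 5*k + 24)/(k**6 + 19*k**5 + 147*k**4 + 593*k**3 + 1316*k**2 + 1524*k + 720)

Invalid: residual 2*(k**3 - 2*k**2 - 5*k + 24)/(k**6 + 19*k**5 + 147*k**4 + 593*k**3 + 1316*k**2 + 1524*k + 720) ≠ 0.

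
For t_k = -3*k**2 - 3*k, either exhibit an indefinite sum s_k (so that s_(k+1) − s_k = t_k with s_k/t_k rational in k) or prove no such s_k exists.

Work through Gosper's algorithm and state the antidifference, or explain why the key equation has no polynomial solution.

s_k = -k**3 + k

t_(k+1)/t_k = (k + 2)/k.
Normal form (A,B,C) = (1, 1, k**2 + k).
Solve (1)·f(k+1) − (1)·f(k) = k**2 + k.
Degrees (0,0,2) ⇒ d ≤ 3.
Coefficient equations give f(k) = k*(k - 1)*(k + 1)/3.
Certificate R = B(k−1)f/C = (k - 1)/3 gives s_k = -k**3 + k.
Check: Δs_k = 3*k*(-k - 1). ✓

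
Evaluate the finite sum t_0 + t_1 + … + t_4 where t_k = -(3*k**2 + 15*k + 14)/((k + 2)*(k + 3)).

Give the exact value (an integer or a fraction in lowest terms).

Ratio r(k) = (k + 2)*(15*k + 3*(k + 1)**2 + 29)/((k + 4)*(3*k**2 + 15*k + 14)).
Normal form (A,B,C) = (k + 2, k + 4, k**2 + 5*k + 14/3).
Solve (k + 2)·f(k+1) − (k + 3)·f(k) = k**2 + 5*k + 14/3.
d = 2 from the (1,1,2) case.
Match coefficients ⇒ f(k) = k*(3*k + 4)/3.
Certificate R = B(k−1)f/C = k*(k + 3)*(3*k + 4)/(3*k**2 + 15*k + 14) gives s_k = k*(-3*k - 4)/(k + 2).
Check: Δs_k = (-3*k**2 - 15*k - 14)/(k**2 + 5*k + 6). ✓
Σ_(k=0)^(4) t_k = s_(5) − s_(0) = -95/7 − (0) = -95/7.

Σ = -95/7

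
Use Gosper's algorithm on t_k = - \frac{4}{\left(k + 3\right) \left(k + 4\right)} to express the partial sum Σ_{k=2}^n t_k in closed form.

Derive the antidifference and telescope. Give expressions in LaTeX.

S(n) = \frac{4 \left(1 - n\right)}{5 \left(n + 4\right)}

The ratio is (k + 3)/(k + 5).
Factor: A=k + 3; B=k + 5; C=1.
Need (k + 3)·f(k+1) − (k + 4)·f(k) = 1.
d = 1 from the (1,1,0) case.
Solving with deg f ≤ 1: f(k) = k/3.
Get s_k = R·t_k = -4*k/(3*k + 9) with R(k) = B(k−1)f(k)/C(k) = k*(k + 4)/3.
s_(k+1) − s_k = -4/(k**2 + 7*k + 12) = t_k.
s_(n+1) = 4*(-n - 1)/(3*(n + 4)) and s_(2) = -8/15, so S(n) = 4*(1 - n)/(5*(n + 4)).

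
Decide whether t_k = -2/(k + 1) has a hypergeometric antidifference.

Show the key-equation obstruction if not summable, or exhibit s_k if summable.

No — key equation has no polynomial f.

Step 1: r(k) = (k + 1)/(k + 2).
A = k + 1, B = k + 2, C = 1.
Solve (k + 1)·f(k+1) − (k + 1)·f(k) = 1.
Bound: deg f ≤ 0.
Write f(k) = c0. Then LHS − RHS = -1, requiring -1 = 0: contradictory. No certificate.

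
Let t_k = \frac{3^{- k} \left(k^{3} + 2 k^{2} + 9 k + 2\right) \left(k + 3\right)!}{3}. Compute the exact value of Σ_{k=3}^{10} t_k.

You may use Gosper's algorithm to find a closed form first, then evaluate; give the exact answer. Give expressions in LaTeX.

t_(k+1)/t_k = (k**4 + 9*k**3 + 36*k**2 + 78*k + 56)/(3*(k**3 + 2*k**2 + 9*k + 2)).
Gosper form: A/B · C(k+1)/C(k) with A=k/3 + 4/3, B=1, C=k**3 + 2*k**2 + 9*k + 2.
Key eq: (k/3 + 4/3)·f(k+1) = (1)·f(k) + (k**3 + 2*k**2 + 9*k + 2).
d = 2 from the (1,0,3) case.
Match coefficients ⇒ f(k) = 3*(k**2 - k + 2).
R(k) = B(k−1)·f(k)/C(k) = 3*(k**2 - k + 2)/(k**3 + 2*k**2 + 9*k + 2); s_k = R·t_k = (k**2 - k + 2)*factorial(k + 3)/3**k.
Check: Δs_k = (k**3 + 2*k**2 + 9*k + 2)*factorial(k + 3)/(3*3**k). ✓
Sum = s_(11) − s_(3); s_(11) = 40180940800/729, s_(3) = 640/3 ⇒ 40180785280/729.

Σ = 40180785280/729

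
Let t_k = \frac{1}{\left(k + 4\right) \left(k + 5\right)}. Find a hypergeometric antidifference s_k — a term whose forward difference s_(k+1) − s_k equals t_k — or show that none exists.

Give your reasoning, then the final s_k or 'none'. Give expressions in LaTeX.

Compute t_(k+1)/t_k: get (k + 4)/(k + 6).
Normal form (A,B,C) = (k + 4, k + 6, 1).
f must satisfy (k + 4)·f(k+1) − (k + 5)·f(k) = 1.
Degrees (1,1,0) ⇒ d ≤ 1.
Match coefficients ⇒ f(k) = k/4.
So s_k = (B(k−1)f/C)·t_k = (k*(k + 5)/4)·t_k = k/(4*(k + 4)).
Δs = 1/(k**2 + 9*k + 20), as required.

s_k = \frac{k}{4 \left(k + 4\right)}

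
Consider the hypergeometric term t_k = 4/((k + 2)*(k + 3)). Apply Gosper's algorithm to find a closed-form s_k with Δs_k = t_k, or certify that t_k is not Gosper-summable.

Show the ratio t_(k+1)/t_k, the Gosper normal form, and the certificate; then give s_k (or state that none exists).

Ratio r(k) = (k + 2)/(k + 4).
Gosper form: A/B · C(k+1)/C(k) with A=k + 2, B=k + 4, C=1.
Solve (k + 2)·f(k+1) − (k + 3)·f(k) = 1.
deg f ≤ 1 (via 1,1,0).
Match coefficients ⇒ f(k) = k/2.
So s_k = (B(k−1)f/C)·t_k = (k*(k + 3)/2)·t_k = 2*k/(k + 2).
Δs = 4/(k**2 + 5*k + 6), as required.

s_k = 2*k/(k + 2)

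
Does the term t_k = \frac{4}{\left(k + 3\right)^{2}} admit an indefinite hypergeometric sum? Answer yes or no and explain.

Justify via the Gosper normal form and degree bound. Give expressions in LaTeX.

The ratio is (k + 3)**2/(k + 4)**2.
Gosper form: A/B · C(k+1)/C(k) with A=k**2 + 6*k + 9, B=k**2 + 8*k + 16, C=1.
Solve (k**2 + 6*k + 9)·f(k+1) − (k**2 + 6*k + 9)·f(k) = 1.
From deg A=2, deg B=2, deg C=0: d=0.
Write f(k) = c0. Then LHS − RHS = -1, requiring -1 = 0: contradictory. No certificate.

No. Not Gosper-summable.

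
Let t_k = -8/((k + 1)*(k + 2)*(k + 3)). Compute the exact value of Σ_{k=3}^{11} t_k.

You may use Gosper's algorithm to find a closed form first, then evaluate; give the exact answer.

Σ = -81/455

Compute t_(k+1)/t_k: get (k + 1)/(k + 4).
Take A(k)=k + 1, B(k)=k + 4, C(k)=1.
Key eq: (k + 1)·f(k+1) = (k + 3)·f(k) + (1).
Bound: deg f ≤ 2.
Solve for f: f(k) = k*(k + 3)/4 (degree 2 ≤ 2).
Certificate R = B(k−1)f/C = k*(k + 3)**2/4 gives s_k = 2*k*(-k - 3)/((k + 1)*(k + 2)).
s_(k+1) − s_k = -8/(k**3 + 6*k**2 + 11*k + 6) = t_k.
Sum = s_(12) − s_(3); s_(12) = -180/91, s_(3) = -9/5 ⇒ -81/455.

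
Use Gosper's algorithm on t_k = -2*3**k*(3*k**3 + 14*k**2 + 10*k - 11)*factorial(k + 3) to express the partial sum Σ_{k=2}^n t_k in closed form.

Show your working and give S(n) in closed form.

r(k) = 3*(3*k**4 + 35*k**3 + 139*k**2 + 204*k + 64)/(3*k**3 + 14*k**2 + 10*k - 11) after simplifying.
Normal form (A,B,C) = (3*k + 12, 1, k**3 + 14*k**2/3 + 10*k/3 - 11/3).
Need (3*k + 12)·f(k+1) − (1)·f(k) = k**3 + 14*k**2/3 + 10*k/3 - 11/3.
Bound: deg f ≤ 2.
Match coefficients ⇒ f(k) = (k**2 - k - 1)/3.
Get s_k = R·t_k = 2*3**k*(-k**2 + k + 1)*factorial(k + 3) with R(k) = B(k−1)f(k)/C(k) = (k**2 - k - 1)/(3*k**3 + 14*k**2 + 10*k - 11).
Check: Δs_k = -2*3**k*(3*k**3 + 14*k**2 + 10*k - 11)*factorial(k + 3). ✓
s_(n+1) = -6*3**n*(n**2 + n - 1)*factorial(n + 4) and s_(2) = -2160, so S(n) = -6*3**n*n**2*factorial(n + 4) - 6*3**n*n*factorial(n + 4) + 6*3**n*factorial(n + 4) + 2160.

S(n) = -6*3**n*n**2*factorial(n + 4) - 6*3**n*n*factorial(n + 4) + 6*3**n*factorial(n + 4) + 2160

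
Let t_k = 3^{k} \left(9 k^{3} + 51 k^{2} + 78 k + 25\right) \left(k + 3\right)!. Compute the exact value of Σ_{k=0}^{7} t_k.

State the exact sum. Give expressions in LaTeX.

Σ = 50021777836806

Compute t_(k+1)/t_k: get 3*(9*k**4 + 114*k**3 + 519*k**2 + 991*k + 652)/(9*k**3 + 51*k**2 + 78*k + 25).
Normal form (A,B,C) = (3*k + 12, 1, k**3 + 17*k**2/3 + 26*k/3 + 25/9).
Key eq: (3*k + 12)·f(k+1) = (1)·f(k) + (k**3 + 17*k**2/3 + 26*k/3 + 25/9).
From deg A=1, deg B=0, deg C=3: d=2.
Solve for f: f(k) = (3*k**2 - 1)/9 (degree 2 ≤ 2).
R(k) = B(k−1)·f(k)/C(k) = (3*k**2 - 1)/(9*k**3 + 51*k**2 + 78*k + 25); s_k = R·t_k = 3**k*(3*k**2 - 1)*factorial(k + 3).
Δs = 3**k*(9*k**3 + 51*k**2 + 78*k + 25)*factorial(k + 3), as required.
Telescoping: Σ = s_(8) − s_(0) = 50021777836800 − (-6) = 50021777836806.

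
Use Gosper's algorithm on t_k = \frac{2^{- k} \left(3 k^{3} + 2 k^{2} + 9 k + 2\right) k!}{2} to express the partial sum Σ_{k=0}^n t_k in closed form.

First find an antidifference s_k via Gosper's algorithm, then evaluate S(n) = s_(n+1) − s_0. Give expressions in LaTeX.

S(n) = 2^{- n - 1} \left(n + 1\right) \left(3 n + 2\right) \left(n + 1\right)!

Step 1: r(k) = (3*k**4 + 14*k**3 + 33*k**2 + 38*k + 16)/(2*(3*k**3 + 2*k**2 + 9*k + 2)).
Normal form (A,B,C) = (k/2 + 1/2, 1, k**3 + 2*k**2/3 + 3*k + 2/3).
Solve (k/2 + 1/2)·f(k+1) − (1)·f(k) = k**3 + 2*k**2/3 + 3*k + 2/3.
Bound: deg f ≤ 2.
A polynomial solution: f(k) = 2*k*(3*k - 1)/3.
So s_k = (B(k−1)f/C)·t_k = (2*k*(3*k - 1)/(3*k**3 + 2*k**2 + 9*k + 2))·t_k = k*(3*k - 1)*factorial(k)/2**k.
s_(k+1) − s_k = (3*k**3 + 2*k**2 + 9*k + 2)*factorial(k)/(2*2**k) = t_k.
Telescope: S(n) = s_(n+1) − s_(0) = 2**(-n - 1)*(n + 1)*(3*n + 2)*factorial(n + 1) − (0) = 2**(-n - 1)*(n + 1)*(3*n + 2)*factorial(n + 1).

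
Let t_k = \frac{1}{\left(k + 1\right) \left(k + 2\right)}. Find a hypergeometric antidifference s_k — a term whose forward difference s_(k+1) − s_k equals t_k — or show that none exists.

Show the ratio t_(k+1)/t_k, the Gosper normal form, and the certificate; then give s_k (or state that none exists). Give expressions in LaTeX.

s_k = \frac{k}{k + 1}

Ratio r(k) = (k + 1)/(k + 3).
Normal form (A,B,C) = (k + 1, k + 3, 1).
Key eq: (k + 1)·f(k+1) = (k + 2)·f(k) + (1).
deg f ≤ 1 (via 1,1,0).
Coefficient equations give f(k) = k.
Get s_k = R·t_k = k/(k + 1) with R(k) = B(k−1)f(k)/C(k) = k*(k + 2).
Verify: 1/(k**2 + 3*k + 2) matches t_k.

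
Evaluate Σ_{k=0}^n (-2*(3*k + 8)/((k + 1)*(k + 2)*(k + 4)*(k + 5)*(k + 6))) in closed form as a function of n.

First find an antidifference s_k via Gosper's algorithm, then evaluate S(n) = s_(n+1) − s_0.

S(n) = (-n**3 - 13*n**2 - 52*n - 40)/(10*(n**3 + 13*n**2 + 52*n + 60))

t_(k+1)/t_k = (k + 1)*(k + 4)*(3*k + 11)/((k + 3)*(k + 7)*(3*k + 8)).
Gosper form: A/B · C(k+1)/C(k) with A=k + 1, B=k + 7, C=k**2 + 17*k/3 + 8.
Set up (k + 1)·f(k+1) − (k + 6)·f(k) − (k**2 + 17*k/3 + 8) = 0.
d = 5 from the (1,1,2) case.
Match coefficients ⇒ f(k) = k*(k + 2)*(k + 3)*(k**2 + 10*k + 29)/60.
Get s_k = R·t_k = k*(-k**2 - 10*k - 29)/(10*(k**3 + 10*k**2 + 29*k + 20)) with R(k) = B(k−1)f(k)/C(k) = k*(k + 2)*(k + 6)*(k**2 + 10*k + 29)/(20*(3*k + 8)).
Δs = 2*(-3*k - 8)/(k**5 + 18*k**4 + 121*k**3 + 372*k**2 + 508*k + 240), as required.
s_(n+1) = (-n**3 - 13*n**2 - 52*n - 40)/(10*(n**3 + 13*n**2 + 52*n + 60)) and s_(0) = 0, so S(n) = (-n**3 - 13*n**2 - 52*n - 40)/(10*(n**3 + 13*n**2 + 52*n + 60)).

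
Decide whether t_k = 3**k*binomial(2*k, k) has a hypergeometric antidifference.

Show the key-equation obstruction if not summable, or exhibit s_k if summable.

Compute t_(k+1)/t_k: get 6*(2*k + 1)/(k + 1).
Factor: A=12*k + 6; B=k + 1; C=1.
f must satisfy (12*k + 6)·f(k+1) − (k)·f(k) = 1.
deg f ≤ -1 (via 1,1,0).
deg f ≤ -1 is impossible — no certificate.

No — key equation has no polynomial f.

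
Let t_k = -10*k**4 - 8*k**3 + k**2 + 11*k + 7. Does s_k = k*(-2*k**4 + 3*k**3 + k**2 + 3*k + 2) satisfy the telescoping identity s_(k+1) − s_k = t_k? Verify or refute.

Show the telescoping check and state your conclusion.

s_(k+1) = -2*k**5 - 7*k**4 - 7*k**3 + 4*k**2 + 13*k + 7
s_(k+1) − s_k = -10*k**4 - 8*k**3 + k**2 + 11*k + 7
(s_(k+1) − s_k) − t_k = 0

Valid — Δs_k = t_k.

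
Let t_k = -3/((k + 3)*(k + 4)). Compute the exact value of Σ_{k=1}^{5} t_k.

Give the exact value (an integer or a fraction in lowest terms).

t_(k+1)/t_k = (k + 3)/(k + 5).
So A=k + 3 and B=k + 5, with C=1.
Key eq: (k + 3)·f(k+1) = (k + 4)·f(k) + (1).
Bound: deg f ≤ 1.
A polynomial solution: f(k) = k/3.
Then R = B(k−1)f/C = k*(k + 4)/3, so s_k = R(k)·t_k = -k/(k + 3).
Δs = -3/(k**2 + 7*k + 12), as required.
Σ_(k=1)^(5) t_k = s_(6) − s_(1) = -2/3 − (-1/4) = -5/12.

Σ = -5/12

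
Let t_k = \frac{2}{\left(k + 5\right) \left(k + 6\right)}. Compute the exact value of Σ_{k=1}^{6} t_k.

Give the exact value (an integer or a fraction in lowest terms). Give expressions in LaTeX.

Σ = 1/6

Step 1: r(k) = (k + 5)/(k + 7).
Factor: A=k + 5; B=k + 7; C=1.
Need (k + 5)·f(k+1) − (k + 6)·f(k) = 1.
From deg A=1, deg B=1, deg C=0: d=1.
A polynomial solution: f(k) = k/5.
Then R = B(k−1)f/C = k*(k + 6)/5, so s_k = R(k)·t_k = 2*k/(5*(k + 5)).
Verify: 2/(k**2 + 11*k + 30) matches t_k.
Σ_(k=1)^(6) t_k = s_(7) − s_(1) = 7/30 − (1/15) = 1/6.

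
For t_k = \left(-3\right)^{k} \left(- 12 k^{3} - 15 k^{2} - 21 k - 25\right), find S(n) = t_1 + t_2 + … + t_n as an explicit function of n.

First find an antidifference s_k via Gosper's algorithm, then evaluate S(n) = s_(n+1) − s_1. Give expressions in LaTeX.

Ratio r(k) = 3*(-12*k**3 - 51*k**2 - 87*k - 73)/(12*k**3 + 15*k**2 + 21*k + 25).
Take A(k)=-3, B(k)=1, C(k)=k**3 + 5*k**2/4 + 7*k/4 + 25/12.
Key eq: (-3)·f(k+1) = (1)·f(k) + (k**3 + 5*k**2/4 + 7*k/4 + 25/12).
d = 3 from the (0,0,3) case.
Coefficient equations give f(k) = -(3*k**3 - 3*k**2 + 3*k + 4)/12.
R(k) = B(k−1)·f(k)/C(k) = -(3*k**3 - 3*k**2 + 3*k + 4)/(12*k**3 + 15*k**2 + 21*k + 25); s_k = R·t_k = (-3)**k*(3*k**3 - 3*k**2 + 3*k + 4).
Check: Δs_k = (-3)**k*(-12*k**3 - 15*k**2 - 21*k - 25). ✓
Evaluate: s_(n+1) = (-3)**(n + 1)*(3*n**3 + 6*n**2 + 6*n + 7); subtract s_(1) = -21 ⇒ S(n) = -9*(-3)**n*n**3 - 18*(-3)**n*n**2 - 18*(-3)**n*n - 21*(-3)**n + 21.

S(n) = - 9 \left(-3\right)^{n} n^{3} - 18 \left(-3\right)^{n} n^{2} - 18 \left(-3\right)^{n} n - 21 \left(-3\right)^{n} + 21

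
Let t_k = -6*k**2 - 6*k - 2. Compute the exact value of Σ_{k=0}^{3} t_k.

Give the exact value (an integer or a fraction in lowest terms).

Σ = -128

Ratio r(k) = (3*k**2 + 9*k + 7)/(3*k**2 + 3*k + 1).
Gosper form: A/B · C(k+1)/C(k) with A=1, B=1, C=k**2 + k + 1/3.
Solve (1)·f(k+1) − (1)·f(k) = k**2 + k + 1/3.
Degrees (0,0,2) ⇒ d ≤ 3.
Match coefficients ⇒ f(k) = k**3/3.
Get s_k = R·t_k = -2*k**3 with R(k) = B(k−1)f(k)/C(k) = k**3/(3*k**2 + 3*k + 1).
Δs = 2*k**3 - 2*(k + 1)**3, as required.
Sum = s_(4) − s_(0); s_(4) = -128, s_(0) = 0 ⇒ -128.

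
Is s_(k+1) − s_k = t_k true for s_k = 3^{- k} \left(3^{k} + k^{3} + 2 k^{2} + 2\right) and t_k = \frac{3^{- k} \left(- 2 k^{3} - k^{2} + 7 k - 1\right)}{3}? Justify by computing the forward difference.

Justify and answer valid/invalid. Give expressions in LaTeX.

valid (s_(k+1) − s_k reduces to t_k)

s_(k+1) = (3*3**k + (k + 1)**3 + 2*(k + 1)**2 + 2)/(3*3**k)
s_(k+1) − s_k = (-2*k**3 - k**2 + 7*k - 1)/(3*3**k)
(s_(k+1) − s_k) − t_k = 0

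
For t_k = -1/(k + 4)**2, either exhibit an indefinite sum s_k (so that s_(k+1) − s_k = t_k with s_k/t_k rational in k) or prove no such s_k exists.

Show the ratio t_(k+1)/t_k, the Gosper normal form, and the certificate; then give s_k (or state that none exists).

t_(k+1)/t_k = (k + 4)**2/(k + 5)**2.
Normal form (A,B,C) = (k**2 + 8*k + 16, k**2 + 10*k + 25, 1).
f must satisfy (k**2 + 8*k + 16)·f(k+1) − (k**2 + 8*k + 16)·f(k) = 1.
deg f ≤ 0 (via 2,2,0).
f = c0 ⇒ A·f(k+1) − B(k−1)·f(k) − C = -1. The system {-1 = 0} is inconsistent; no antidifference.

none — t_k is not Gosper-summable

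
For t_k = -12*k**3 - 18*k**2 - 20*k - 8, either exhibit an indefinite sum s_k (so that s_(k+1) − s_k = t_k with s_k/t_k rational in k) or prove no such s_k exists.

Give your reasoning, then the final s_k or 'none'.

Ratio r(k) = (6*k**3 + 27*k**2 + 46*k + 29)/(6*k**3 + 9*k**2 + 10*k + 4).
A = 1, B = 1, C = k**3 + 3*k**2/2 + 5*k/3 + 2/3.
Key eq: (1)·f(k+1) = (1)·f(k) + (k**3 + 3*k**2/2 + 5*k/3 + 2/3).
d = 4 from the (0,0,3) case.
A polynomial solution: f(k) = k*(3*k**3 + 4*k + 1)/12.
R(k) = B(k−1)·f(k)/C(k) = k*(3*k**3 + 4*k + 1)/(2*(6*k**3 + 9*k**2 + 10*k + 4)); s_k = R·t_k = k*(-3*k**3 - 4*k - 1).
Verify: -12*k**3 - 18*k**2 - 20*k - 8 matches t_k.

s_k = k*(-3*k**3 - 4*k - 1)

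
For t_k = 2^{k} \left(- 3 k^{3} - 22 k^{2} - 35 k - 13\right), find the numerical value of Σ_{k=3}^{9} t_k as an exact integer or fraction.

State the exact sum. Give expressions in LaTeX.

Step 1: r(k) = 2*(3*k**3 + 31*k**2 + 88*k + 73)/(3*k**3 + 22*k**2 + 35*k + 13).
Gosper form: A/B · C(k+1)/C(k) with A=2, B=1, C=k**3 + 22*k**2/3 + 35*k/3 + 13/3.
f must satisfy (2)·f(k+1) − (1)·f(k) = k**3 + 22*k**2/3 + 35*k/3 + 13/3.
Degrees (0,0,3) ⇒ d ≤ 3.
Solving with deg f ≤ 3: f(k) = (3*k**3 + 4*k**2 + k - 3)/3.
Get s_k = R·t_k = 2**k*(-3*k**3 - 4*k**2 - k + 3) with R(k) = B(k−1)f(k)/C(k) = (3*k**3 + 4*k**2 + k - 3)/(3*k**3 + 22*k**2 + 35*k + 13).
Verify: 2**k*(-3*k**3 - 22*k**2 - 35*k - 13) matches t_k.
Evaluate s at k=10 and k=3: -3488768 and -936; difference -3487832.

Σ = -3487832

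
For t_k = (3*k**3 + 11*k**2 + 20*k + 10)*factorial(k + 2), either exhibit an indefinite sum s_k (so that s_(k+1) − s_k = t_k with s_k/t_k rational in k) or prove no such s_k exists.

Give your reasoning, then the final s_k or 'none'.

Step 1: r(k) = (3*k**4 + 29*k**3 + 111*k**2 + 197*k + 132)/(3*k**3 + 11*k**2 + 20*k + 10).
Normal form (A,B,C) = (k + 3, 1, k**3 + 11*k**2/3 + 20*k/3 + 10/3).
Set up (k + 3)·f(k+1) − (1)·f(k) − (k**3 + 11*k**2/3 + 20*k/3 + 10/3) = 0.
Degrees (1,0,3) ⇒ d ≤ 2.
Coefficient equations give f(k) = (3*k**2 - k + 2)/3.
R(k) = B(k−1)·f(k)/C(k) = (3*k**2 - k + 2)/(3*k**3 + 11*k**2 + 20*k + 10); s_k = R·t_k = (3*k**2 - k + 2)*factorial(k + 2).
Check: Δs_k = (3*k**3 + 11*k**2 + 20*k + 10)*factorial(k + 2). ✓

s_k = (3*k**2 - k + 2)*factorial(k + 2)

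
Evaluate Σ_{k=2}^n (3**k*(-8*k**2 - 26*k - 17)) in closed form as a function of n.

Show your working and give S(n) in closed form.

The ratio is 3*(8*k**2 + 42*k + 51)/(8*k**2 + 26*k + 17).
Factor: A=3; B=1; C=k**2 + 13*k/4 + 17/8.
Need (3)·f(k+1) − (1)·f(k) = k**2 + 13*k/4 + 17/8.
Degrees (0,0,2) ⇒ d ≤ 2.
A polynomial solution: f(k) = (4*k**2 + k + 1)/8.
R(k) = B(k−1)·f(k)/C(k) = (4*k**2 + k + 1)/(8*k**2 + 26*k + 17); s_k = R·t_k = 3**k*(-4*k**2 - k - 1).
Verify: 3**k*(-8*k**2 - 26*k - 17) matches t_k.
Σ_(k=2)^n t_k = s_(n+1) − s_(2) = (3**(n + 1)*(-4*n**2 - 9*n - 6)) − (-171), i.e. -12*3**n*n**2 - 27*3**n*n - 18*3**n + 171.

S(n) = -12*3**n*n**2 - 27*3**n*n - 18*3**n + 171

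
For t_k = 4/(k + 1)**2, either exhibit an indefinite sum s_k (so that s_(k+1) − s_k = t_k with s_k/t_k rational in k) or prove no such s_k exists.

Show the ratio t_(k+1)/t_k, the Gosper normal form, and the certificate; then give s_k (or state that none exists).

not Gosper-summable; s_k does not exist

The ratio is (k + 1)**2/(k + 2)**2.
Take A(k)=k**2 + 2*k + 1, B(k)=k**2 + 4*k + 4, C(k)=1.
Need (k**2 + 2*k + 1)·f(k+1) − (k**2 + 2*k + 1)·f(k) = 1.
From deg A=2, deg B=2, deg C=0: d=0.
f = c0 ⇒ A·f(k+1) − B(k−1)·f(k) − C = -1. The system {-1 = 0} is inconsistent; no antidifference.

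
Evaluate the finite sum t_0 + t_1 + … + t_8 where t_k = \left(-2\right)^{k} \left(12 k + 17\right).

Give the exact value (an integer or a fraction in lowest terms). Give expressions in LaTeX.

Σ = 19971

Ratio r(k) = 2*(-12*k - 29)/(12*k + 17).
So A=-2 and B=1, with C=k + 17/12.
Set up (-2)·f(k+1) − (1)·f(k) − (k + 17/12) = 0.
deg f ≤ 1 (via 0,0,1).
A polynomial solution: f(k) = -(4*k + 3)/12.
R(k) = B(k−1)·f(k)/C(k) = -(4*k + 3)/(12*k + 17); s_k = R·t_k = (-2)**k*(-4*k - 3).
Δs = (-2)**k*(12*k + 17), as required.
Telescoping: Σ = s_(9) − s_(0) = 19968 − (-3) = 19971.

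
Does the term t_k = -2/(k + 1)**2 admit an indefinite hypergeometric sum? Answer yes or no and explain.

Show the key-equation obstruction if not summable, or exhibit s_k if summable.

No. Not Gosper-summable.

Compute t_(k+1)/t_k: get (k + 1)**2/(k + 2)**2.
Factor: A=k**2 + 2*k + 1; B=k**2 + 4*k + 4; C=1.
f must satisfy (k**2 + 2*k + 1)·f(k+1) − (k**2 + 2*k + 1)·f(k) = 1.
Degrees (2,2,0) ⇒ d ≤ 0.
Generic f = c0 gives residual -1; -1 = 0 cannot hold, so t_k is not Gosper-summable.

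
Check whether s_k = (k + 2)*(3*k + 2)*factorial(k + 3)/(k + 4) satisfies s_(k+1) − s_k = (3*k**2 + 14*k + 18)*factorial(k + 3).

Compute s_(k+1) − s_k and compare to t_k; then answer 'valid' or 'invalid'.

Invalid: residual -2*(3*k + 14)*(k**2 + 4*k + 5)*factorial(k + 3)/((k + 4)*(k + 5)) ≠ 0.

s_(k+1) = (k + 3)*(3*k + 5)*factorial(k + 4)/(k + 5)
s_(k+1) − s_k = (3*k**4 + 35*k**3 + 152*k**2 + 300*k + 220)*factorial(k + 3)/((k + 4)*(k + 5))
(s_(k+1) − s_k) − t_k = -2*(3*k + 14)*(k**2 + 4*k + 5)*factorial(k + 3)/((k + 4)*(k + 5))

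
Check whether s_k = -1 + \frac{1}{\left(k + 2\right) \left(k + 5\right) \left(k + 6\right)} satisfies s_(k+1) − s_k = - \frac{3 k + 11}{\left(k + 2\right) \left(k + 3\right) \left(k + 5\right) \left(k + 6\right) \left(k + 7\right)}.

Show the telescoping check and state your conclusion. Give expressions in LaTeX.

Valid: the claim telescopes to t_k.

s_(k+1) = -1 + 1/((k + 3)*(k + 6)*(k + 7))
s_(k+1) − s_k = ((k + 2)*(k + 5) - (k + 3)*(k + 7))/((k + 2)*(k + 3)*(k + 5)*(k + 6)*(k + 7))
(s_(k+1) − s_k) − t_k = 0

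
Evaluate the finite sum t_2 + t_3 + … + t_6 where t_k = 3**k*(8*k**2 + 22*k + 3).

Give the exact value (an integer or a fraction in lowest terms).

Σ = 406683

t_(k+1)/t_k = 3*(8*k**2 + 38*k + 33)/(8*k**2 + 22*k + 3).
Factor: A=3; B=1; C=k**2 + 11*k/4 + 3/8.
Need (3)·f(k+1) − (1)·f(k) = k**2 + 11*k/4 + 3/8.
deg f ≤ 2 (via 0,0,2).
Solve for f: f(k) = (k - 1)*(4*k + 3)/8 (degree 2 ≤ 2).
So s_k = (B(k−1)f/C)·t_k = ((k - 1)*(4*k + 3)/(8*k**2 + 22*k + 3))·t_k = 3**k*(4*k**2 - k - 3).
s_(k+1) − s_k = 3**k*(8*k**2 + 22*k + 3) = t_k.
Sum = s_(7) − s_(2); s_(7) = 406782, s_(2) = 99 ⇒ 406683.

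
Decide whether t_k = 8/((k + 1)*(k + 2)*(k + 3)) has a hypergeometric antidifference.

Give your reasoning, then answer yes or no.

Compute t_(k+1)/t_k: get (k + 1)/(k + 4).
Factor: A=k + 1; B=k + 4; C=1.
Set up (k + 1)·f(k+1) − (k + 3)·f(k) − (1) = 0.
From deg A=1, deg B=1, deg C=0: d=2.
Coefficient equations give f(k) = k*(k + 3)/4.
Get s_k = R·t_k = 2*k*(k + 3)/((k + 1)*(k + 2)) with R(k) = B(k−1)f(k)/C(k) = k*(k + 3)**2/4.
Check: Δs_k = 8/(k**3 + 6*k**2 + 11*k + 6). ✓

Yes. s_k = 2*k*(k + 3)/((k + 1)*(k + 2)).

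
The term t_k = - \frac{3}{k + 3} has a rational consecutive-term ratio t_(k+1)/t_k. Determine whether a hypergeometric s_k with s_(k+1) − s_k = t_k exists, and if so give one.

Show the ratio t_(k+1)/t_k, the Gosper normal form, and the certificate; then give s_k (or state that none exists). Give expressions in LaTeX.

r(k) = (k + 3)/(k + 4) after simplifying.
Factor: A=k + 3; B=k + 4; C=1.
Need (k + 3)·f(k+1) − (k + 3)·f(k) = 1.
Degrees (1,1,0) ⇒ d ≤ 0.
Generic f = c0 gives residual -1; -1 = 0 cannot hold, so t_k is not Gosper-summable.

none — t_k is not Gosper-summable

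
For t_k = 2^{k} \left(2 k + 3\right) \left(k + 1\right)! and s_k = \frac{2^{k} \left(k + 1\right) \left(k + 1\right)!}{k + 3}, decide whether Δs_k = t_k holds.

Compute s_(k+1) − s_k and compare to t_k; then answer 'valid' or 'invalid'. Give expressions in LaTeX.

Invalid: residual - \frac{2^{k + 1} \left(2 k^{2} + 9 k + 8\right) \left(k + 1\right)!}{\left(k + 3\right) \left(k + 4\right)} ≠ 0.

s_(k+1) = 2**(k + 1)*(k + 2)*factorial(k + 2)/(k + 4)
s_(k+1) − s_k = 2**k*(2*k**3 + 13*k**2 + 27*k + 20)*factorial(k + 1)/((k + 3)*(k + 4))
(s_(k+1) − s_k) − t_k = -2**(k + 1)*(2*k**2 + 9*k + 8)*factorial(k + 1)/((k + 3)*(k + 4))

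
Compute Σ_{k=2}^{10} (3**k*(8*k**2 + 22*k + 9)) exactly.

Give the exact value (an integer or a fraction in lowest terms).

The ratio is 3*(8*k**2 + 38*k + 39)/(8*k**2 + 22*k + 9).
Take A(k)=3, B(k)=1, C(k)=k**2 + 11*k/4 + 9/8.
Need (3)·f(k+1) − (1)·f(k) = k**2 + 11*k/4 + 9/8.
d = 2 from the (0,0,2) case.
Solve for f: f(k) = k*(4*k - 1)/8 (degree 2 ≤ 2).
Certificate R = B(k−1)f/C = k*(4*k - 1)/((2*k + 1)*(4*k + 9)) gives s_k = 3**k*k*(4*k - 1).
Check: Δs_k = 3**k*(8*k**2 + 22*k + 9). ✓
Evaluate s at k=11 and k=2: 83790531 and 126; difference 83790405.

Σ = 83790405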